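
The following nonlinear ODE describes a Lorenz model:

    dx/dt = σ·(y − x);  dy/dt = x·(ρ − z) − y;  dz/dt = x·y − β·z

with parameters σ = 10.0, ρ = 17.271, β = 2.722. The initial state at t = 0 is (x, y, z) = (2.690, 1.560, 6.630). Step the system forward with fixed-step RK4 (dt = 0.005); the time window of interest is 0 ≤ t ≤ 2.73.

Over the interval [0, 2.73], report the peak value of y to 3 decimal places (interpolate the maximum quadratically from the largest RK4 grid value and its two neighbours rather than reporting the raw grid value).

t=0.000: state=(2.690, 1.560, 6.630)
step 1 (dt=0.005): k1=(-11.300, 27.064, -13.850), k2=(-10.341, 26.788, -13.620), k3=(-10.372, 26.813, -13.620), k4=(-9.441, 26.558, -13.392); state += dt/6·(k1+2k2+2k3+k4)
t=0.005: state=(2.638, 1.694, 6.562)
t=0.010: state=(2.595, 1.826, 6.496)
t=0.015: state=(2.561, 1.956, 6.432)
continuing one RK4 step at a time; state shown every 20 steps (Δt=0.1):
t=0.100: state=(2.930, 4.201, 5.725)
t=0.200: state=(5.029, 7.967, 6.470)
t=0.300: state=(8.682, 12.750, 11.357)
t=0.400: state=(11.643, 12.412, 20.966)
t=0.500: state=(9.347, 4.710, 24.218)
t=0.600: state=(4.690, 0.832, 19.893)
t=0.700: state=(2.084, 0.596, 15.314)
t=0.800: state=(1.316, 1.098, 11.778)
t=0.900: state=(1.442, 1.868, 9.143)
t=1.000: state=(2.166, 3.224, 7.360)
t=1.100: state=(3.682, 5.736, 6.745)
t=1.200: state=(6.410, 9.810, 8.609)
t=1.300: state=(9.999, 13.164, 15.285)
t=1.400: state=(11.037, 9.372, 23.016)
t=1.500: state=(7.435, 2.958, 22.411)
t=1.600: state=(3.716, 1.066, 17.893)
t=1.700: state=(2.084, 1.301, 13.891)
t=1.800: state=(1.851, 2.068, 10.854)
t=1.900: state=(2.433, 3.382, 8.767)
t=2.000: state=(3.823, 5.712, 7.914)
t=2.100: state=(6.300, 9.349, 9.400)
t=2.200: state=(9.505, 12.371, 15.056)
t=2.300: state=(10.648, 9.550, 21.954)
t=2.400: state=(7.736, 3.833, 22.083)
t=2.500: state=(4.317, 1.746, 18.119)
t=2.600: state=(2.692, 1.900, 14.303)
t=2.700: state=(2.490, 2.791, 11.401)
t=2.730: state=(2.619, 3.177, 10.726)
largest grid value and its neighbours: y(0.345)=13.80960, y(0.350)=13.81986, y(0.355)=13.80406
parabola through these three points peaks at t≈0.349 with y≈13.82001

max y = 13.820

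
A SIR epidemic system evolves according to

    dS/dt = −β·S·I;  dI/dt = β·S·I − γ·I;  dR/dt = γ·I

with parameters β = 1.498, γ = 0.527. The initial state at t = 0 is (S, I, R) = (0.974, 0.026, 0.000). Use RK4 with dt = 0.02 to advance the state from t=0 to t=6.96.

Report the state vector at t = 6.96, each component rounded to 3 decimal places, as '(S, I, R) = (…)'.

(S, I, R) = (0.136, 0.171, 0.693)

t=0.000: state=(0.974, 0.026, 0.000)
step 1 (dt=0.02): k1=(-0.038, 0.024, 0.014), k2=(-0.038, 0.024, 0.014), k3=(-0.038, 0.024, 0.014), k4=(-0.039, 0.025, 0.014); state += dt/6·(k1+2k2+2k3+k4)
t=0.020: state=(0.973, 0.026, 0.000)
t=0.040: state=(0.972, 0.027, 0.001)
t=0.060: state=(0.972, 0.027, 0.001)
continuing one RK4 step at a time; state shown every 25 steps (Δt=0.5):
t=0.500: state=(0.950, 0.041, 0.009)
t=1.000: state=(0.914, 0.064, 0.022)
t=1.500: state=(0.862, 0.095, 0.043)
t=2.000: state=(0.791, 0.136, 0.073)
t=2.500: state=(0.702, 0.183, 0.115)
t=3.000: state=(0.602, 0.229, 0.169)
t=3.500: state=(0.500, 0.266, 0.235)
t=4.000: state=(0.406, 0.286, 0.308)
t=4.500: state=(0.327, 0.289, 0.384)
t=5.000: state=(0.264, 0.277, 0.459)
t=5.500: state=(0.216, 0.254, 0.529)
t=6.000: state=(0.181, 0.227, 0.593)
t=6.500: state=(0.154, 0.197, 0.648)
t=6.960: state=(0.136, 0.171, 0.693)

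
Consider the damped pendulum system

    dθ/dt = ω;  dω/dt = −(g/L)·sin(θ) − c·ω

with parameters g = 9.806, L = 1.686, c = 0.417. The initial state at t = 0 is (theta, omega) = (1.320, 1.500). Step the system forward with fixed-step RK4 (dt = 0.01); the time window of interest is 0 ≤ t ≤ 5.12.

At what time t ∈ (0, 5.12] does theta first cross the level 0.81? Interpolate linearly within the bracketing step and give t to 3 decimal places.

t=0.000: state=(1.320, 1.500)
step 1 (dt=0.01): k1=(1.500, -6.260), k2=(1.469, -6.257), k3=(1.469, -6.257), k4=(1.437, -6.254); state += dt/6·(k1+2k2+2k3+k4)
t=0.010: state=(1.335, 1.437)
t=0.020: state=(1.349, 1.375)
t=0.030: state=(1.362, 1.313)
continuing one RK4 step at a time; state shown every 20 steps (Δt=0.2):
t=0.200: state=(1.496, 0.276)
t=0.400: state=(1.437, -0.857)
t=0.600: state=(1.162, -1.865)
t=0.750: state=(0.835, -2.462)
next step: t=0.760: state=(0.810, -2.494) — theta has crossed 0.81
linear interpolation between t=0.750 (0.83478) and t=0.760 (0.81000) → t≈0.760

t = 0.760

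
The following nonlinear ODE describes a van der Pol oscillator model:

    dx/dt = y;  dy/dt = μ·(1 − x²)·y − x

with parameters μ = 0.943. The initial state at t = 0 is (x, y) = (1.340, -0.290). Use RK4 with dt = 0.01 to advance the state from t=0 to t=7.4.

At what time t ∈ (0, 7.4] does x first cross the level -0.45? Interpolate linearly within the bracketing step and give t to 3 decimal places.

t=0.000: state=(1.340, -0.290)
step 1 (dt=0.01): k1=(-0.290, -1.122), k2=(-0.296, -1.118), k3=(-0.296, -1.118), k4=(-0.301, -1.113); state += dt/6·(k1+2k2+2k3+k4)
t=0.010: state=(1.337, -0.301)
t=0.020: state=(1.334, -0.312)
t=0.030: state=(1.331, -0.323)
continuing one RK4 step at a time; state shown every 25 steps (Δt=0.25):
t=0.250: state=(1.234, -0.548)
t=0.500: state=(1.068, -0.785)
t=0.750: state=(0.840, -1.043)
t=1.000: state=(0.541, -1.363)
t=1.250: state=(0.151, -1.771)
t=1.500: state=(-0.347, -2.204)
t=1.540: state=(-0.437, -2.260)
next step: t=1.550: state=(-0.459, -2.273) — x has crossed -0.45
linear interpolation between t=1.540 (-0.43669) and t=1.550 (-0.45936) → t≈1.546

t = 1.546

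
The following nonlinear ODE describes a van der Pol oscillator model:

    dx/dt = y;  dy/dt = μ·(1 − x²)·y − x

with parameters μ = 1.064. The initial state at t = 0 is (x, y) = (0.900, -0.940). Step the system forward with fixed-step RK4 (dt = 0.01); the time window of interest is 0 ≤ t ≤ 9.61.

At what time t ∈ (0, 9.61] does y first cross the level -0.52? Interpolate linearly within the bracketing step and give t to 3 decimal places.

t = 1.632

t=0.000: state=(0.900, -0.940)
step 1 (dt=0.01): k1=(-0.940, -1.090), k2=(-0.945, -1.095), k3=(-0.945, -1.095), k4=(-0.951, -1.100); state += dt/6·(k1+2k2+2k3+k4)
t=0.010: state=(0.891, -0.951)
t=0.020: state=(0.881, -0.962)
t=0.030: state=(0.871, -0.973)
continuing one RK4 step at a time; state shown every 50 steps (Δt=0.5):
t=0.500: state=(0.265, -1.670)
t=1.000: state=(-0.810, -2.501)
t=1.500: state=(-1.789, -1.017)
t=1.630: state=(-1.888, -0.526)
next step: t=1.640: state=(-1.893, -0.493) — y has crossed -0.52
linear interpolation between t=1.630 (-0.52637) and t=1.640 (-0.49349) → t≈1.632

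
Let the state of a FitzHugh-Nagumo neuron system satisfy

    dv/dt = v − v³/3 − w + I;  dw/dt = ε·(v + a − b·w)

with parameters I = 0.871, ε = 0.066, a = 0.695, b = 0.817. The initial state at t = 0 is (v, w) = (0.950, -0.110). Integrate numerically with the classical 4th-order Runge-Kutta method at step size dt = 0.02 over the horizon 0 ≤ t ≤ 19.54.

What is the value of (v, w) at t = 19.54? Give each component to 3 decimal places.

(v, w) = (0.835, 1.666)

t=0.000: state=(0.950, -0.110)
step 1 (dt=0.02): k1=(1.645, 0.115), k2=(1.645, 0.116), k3=(1.645, 0.116), k4=(1.645, 0.117); state += dt/6·(k1+2k2+2k3+k4)
t=0.020: state=(0.983, -0.108)
t=0.040: state=(1.016, -0.105)
t=0.060: state=(1.049, -0.103)
continuing one RK4 step at a time; state shown every 50 steps (Δt=1):
t=1.000: state=(1.966, 0.043)
t=2.000: state=(2.010, 0.215)
t=3.000: state=(1.960, 0.376)
t=4.000: state=(1.906, 0.525)
t=5.000: state=(1.851, 0.662)
t=6.000: state=(1.796, 0.789)
t=7.000: state=(1.742, 0.906)
t=8.000: state=(1.687, 1.014)
t=9.000: state=(1.631, 1.112)
t=10.000: state=(1.575, 1.201)
t=11.000: state=(1.517, 1.282)
t=12.000: state=(1.459, 1.355)
t=13.000: state=(1.398, 1.420)
t=14.000: state=(1.335, 1.478)
t=15.000: state=(1.268, 1.529)
t=16.000: state=(1.196, 1.572)
t=17.000: state=(1.116, 1.609)
t=18.000: state=(1.024, 1.638)
t=19.000: state=(0.911, 1.659)
t=19.540: state=(0.835, 1.666)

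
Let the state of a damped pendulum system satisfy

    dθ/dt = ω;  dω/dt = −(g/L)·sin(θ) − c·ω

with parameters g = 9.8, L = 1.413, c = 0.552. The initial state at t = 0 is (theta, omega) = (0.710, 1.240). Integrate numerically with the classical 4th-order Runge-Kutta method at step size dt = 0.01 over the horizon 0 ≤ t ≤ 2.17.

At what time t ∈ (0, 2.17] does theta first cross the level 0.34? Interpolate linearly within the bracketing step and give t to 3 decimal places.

t = 0.719

t=0.000: state=(0.710, 1.240)
step 1 (dt=0.01): k1=(1.240, -5.205), k2=(1.214, -5.223), k3=(1.214, -5.223), k4=(1.188, -5.240); state += dt/6·(k1+2k2+2k3+k4)
t=0.010: state=(0.722, 1.188)
t=0.020: state=(0.734, 1.135)
t=0.030: state=(0.745, 1.082)
continuing one RK4 step at a time; state shown every 10 steps (Δt=0.1):
t=0.100: state=(0.808, 0.707)
t=0.200: state=(0.851, 0.169)
t=0.300: state=(0.842, -0.347)
t=0.400: state=(0.783, -0.820)
t=0.500: state=(0.680, -1.228)
t=0.600: state=(0.540, -1.550)
t=0.700: state=(0.374, -1.765)
t=0.710: state=(0.356, -1.780)
next step: t=0.720: state=(0.338, -1.793) — theta has crossed 0.34
linear interpolation between t=0.710 (0.35609) and t=0.720 (0.33822) → t≈0.719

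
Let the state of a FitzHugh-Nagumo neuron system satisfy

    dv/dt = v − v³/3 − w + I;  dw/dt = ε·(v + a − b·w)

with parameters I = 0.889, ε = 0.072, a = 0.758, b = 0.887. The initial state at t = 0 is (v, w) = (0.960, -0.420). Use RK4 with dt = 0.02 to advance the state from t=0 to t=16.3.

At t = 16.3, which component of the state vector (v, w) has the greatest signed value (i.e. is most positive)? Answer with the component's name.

largest component: w

t=0.000: state=(0.960, -0.420)
step 1 (dt=0.02): k1=(1.974, 0.151), k2=(1.974, 0.152), k3=(1.974, 0.152), k4=(1.973, 0.153); state += dt/6·(k1+2k2+2k3+k4)
t=0.020: state=(0.999, -0.417)
t=0.040: state=(1.039, -0.414)
t=0.060: state=(1.078, -0.411)
continuing one RK4 step at a time; state shown every 50 steps (Δt=1):
t=1.000: state=(2.076, -0.223)
t=2.000: state=(2.089, -0.010)
t=3.000: state=(2.031, 0.188)
t=4.000: state=(1.971, 0.368)
t=5.000: state=(1.911, 0.534)
t=6.000: state=(1.851, 0.685)
t=7.000: state=(1.792, 0.822)
t=8.000: state=(1.733, 0.947)
t=9.000: state=(1.673, 1.060)
t=10.000: state=(1.614, 1.162)
t=11.000: state=(1.553, 1.254)
t=12.000: state=(1.492, 1.335)
t=13.000: state=(1.430, 1.407)
t=14.000: state=(1.366, 1.471)
t=15.000: state=(1.299, 1.525)
t=16.000: state=(1.229, 1.572)
t=16.300: state=(1.207, 1.584)
compare at T: v=1.207, w=1.584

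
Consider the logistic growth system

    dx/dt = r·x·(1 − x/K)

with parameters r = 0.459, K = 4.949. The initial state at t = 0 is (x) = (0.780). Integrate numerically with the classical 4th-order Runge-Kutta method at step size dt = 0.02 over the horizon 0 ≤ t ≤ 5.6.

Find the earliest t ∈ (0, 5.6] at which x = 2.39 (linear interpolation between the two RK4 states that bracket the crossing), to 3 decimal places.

t=0.000: state=(0.780)
step 1 (dt=0.02): k1=(0.302), k2=(0.303), k3=(0.303), k4=(0.303); state += dt/6·(k1+2k2+2k3+k4)
t=0.020: state=(0.786)
t=0.040: state=(0.792)
t=0.060: state=(0.798)
continuing one RK4 step at a time; state shown every 10 steps (Δt=0.2):
t=0.200: state=(0.842)
t=0.400: state=(0.908)
t=0.600: state=(0.978)
t=0.800: state=(1.052)
t=1.000: state=(1.131)
t=1.200: state=(1.213)
t=1.400: state=(1.299)
t=1.600: state=(1.388)
t=1.800: state=(1.482)
t=2.000: state=(1.579)
t=2.200: state=(1.679)
t=2.400: state=(1.783)
t=2.600: state=(1.889)
t=2.800: state=(1.997)
t=3.000: state=(2.107)
t=3.200: state=(2.219)
t=3.400: state=(2.332)
t=3.500: state=(2.388)
next step: t=3.520: state=(2.400) — x has crossed 2.39
linear interpolation between t=3.500 (2.38838) and t=3.520 (2.39972) → t≈3.503

t = 3.503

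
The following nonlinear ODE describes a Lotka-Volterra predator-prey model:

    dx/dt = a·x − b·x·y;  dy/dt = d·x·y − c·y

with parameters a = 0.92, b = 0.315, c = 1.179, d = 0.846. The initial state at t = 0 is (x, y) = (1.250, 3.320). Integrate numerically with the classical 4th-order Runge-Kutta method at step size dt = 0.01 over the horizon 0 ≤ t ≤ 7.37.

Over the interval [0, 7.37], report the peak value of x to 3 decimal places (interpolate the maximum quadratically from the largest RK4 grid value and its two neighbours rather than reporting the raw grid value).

t=0.000: state=(1.250, 3.320)
step 1 (dt=0.01): k1=(-0.157, -0.403), k2=(-0.156, -0.405), k3=(-0.156, -0.405), k4=(-0.155, -0.407); state += dt/6·(k1+2k2+2k3+k4)
t=0.010: state=(1.248, 3.316)
t=0.020: state=(1.247, 3.312)
t=0.030: state=(1.245, 3.308)
continuing one RK4 step at a time; state shown every 25 steps (Δt=0.25):
t=0.250: state=(1.216, 3.209)
t=0.500: state=(1.195, 3.083)
t=0.750: state=(1.186, 2.953)
t=1.000: state=(1.189, 2.826)
t=1.250: state=(1.203, 2.710)
t=1.500: state=(1.229, 2.609)
t=1.750: state=(1.263, 2.529)
t=2.000: state=(1.306, 2.471)
t=2.250: state=(1.355, 2.438)
t=2.500: state=(1.408, 2.431)
t=2.750: state=(1.462, 2.453)
t=3.000: state=(1.515, 2.503)
t=3.250: state=(1.561, 2.581)
t=3.500: state=(1.597, 2.684)
t=3.750: state=(1.619, 2.810)
t=4.000: state=(1.624, 2.949)
t=4.250: state=(1.611, 3.094)
t=4.500: state=(1.581, 3.230)
t=4.750: state=(1.536, 3.345)
t=5.000: state=(1.480, 3.428)
t=5.250: state=(1.419, 3.469)
t=5.500: state=(1.359, 3.465)
t=5.750: state=(1.304, 3.420)
t=6.000: state=(1.258, 3.339)
t=6.250: state=(1.222, 3.231)
t=6.500: state=(1.198, 3.107)
t=6.750: state=(1.187, 2.977)
t=7.000: state=(1.187, 2.849)
t=7.250: state=(1.200, 2.731)
t=7.370: state=(1.210, 2.679)
largest grid value and its neighbours: x(3.940)=1.62471, x(3.950)=1.62472, x(3.960)=1.62471
parabola through these three points peaks at t≈3.950 with x≈1.62472

max x = 1.625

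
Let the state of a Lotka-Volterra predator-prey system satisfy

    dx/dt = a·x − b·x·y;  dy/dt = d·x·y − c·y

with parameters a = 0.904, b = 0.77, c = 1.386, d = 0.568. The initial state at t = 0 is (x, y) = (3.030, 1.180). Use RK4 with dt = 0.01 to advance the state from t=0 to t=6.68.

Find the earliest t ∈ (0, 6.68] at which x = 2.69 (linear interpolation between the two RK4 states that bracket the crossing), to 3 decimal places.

t=0.000: state=(3.030, 1.180)
step 1 (dt=0.01): k1=(-0.014, 0.395), k2=(-0.019, 0.396), k3=(-0.019, 0.396), k4=(-0.023, 0.397); state += dt/6·(k1+2k2+2k3+k4)
t=0.010: state=(3.030, 1.184)
t=0.020: state=(3.030, 1.188)
t=0.030: state=(3.029, 1.192)
continuing one RK4 step at a time; state shown every 25 steps (Δt=0.25):
t=0.250: state=(2.997, 1.281)
t=0.500: state=(2.908, 1.379)
t=0.750: state=(2.773, 1.460)
t=0.880: state=(2.690, 1.492)
next step: t=0.890: state=(2.684, 1.494) — x has crossed 2.69
linear interpolation between t=0.880 (2.69048) and t=0.890 (2.68389) → t≈0.881

t = 0.881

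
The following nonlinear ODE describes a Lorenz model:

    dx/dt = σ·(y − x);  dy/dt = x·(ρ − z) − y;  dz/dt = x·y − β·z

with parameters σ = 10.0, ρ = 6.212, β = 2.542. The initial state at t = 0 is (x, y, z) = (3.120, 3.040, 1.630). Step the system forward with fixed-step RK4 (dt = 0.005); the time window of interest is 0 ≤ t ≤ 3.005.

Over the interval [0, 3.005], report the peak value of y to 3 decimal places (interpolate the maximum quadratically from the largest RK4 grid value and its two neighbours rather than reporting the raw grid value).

max y = 5.440

t=0.000: state=(3.120, 3.040, 1.630)
step 1 (dt=0.005): k1=(-0.800, 11.256, 5.341), k2=(-0.499, 11.177, 5.389), k3=(-0.508, 11.180, 5.390), k4=(-0.216, 11.104, 5.439); state += dt/6·(k1+2k2+2k3+k4)
t=0.005: state=(3.117, 3.096, 1.657)
t=0.010: state=(3.118, 3.151, 1.684)
t=0.015: state=(3.121, 3.206, 1.712)
continuing one RK4 step at a time; state shown every 20 steps (Δt=0.1):
t=0.100: state=(3.454, 4.063, 2.293)
t=0.200: state=(4.164, 4.914, 3.306)
t=0.300: state=(4.845, 5.404, 4.653)
t=0.400: state=(5.191, 5.293, 6.024)
t=0.500: state=(5.031, 4.628, 6.937)
t=0.600: state=(4.464, 3.786, 7.142)
t=0.700: state=(3.776, 3.118, 6.780)
t=0.800: state=(3.204, 2.734, 6.145)
t=0.900: state=(2.844, 2.590, 5.465)
t=1.000: state=(2.687, 2.621, 4.868)
t=1.100: state=(2.697, 2.777, 4.412)
t=1.200: state=(2.835, 3.027, 4.129)
t=1.300: state=(3.070, 3.341, 4.033)
t=1.400: state=(3.366, 3.680, 4.129)
t=1.500: state=(3.681, 3.986, 4.402)
t=1.600: state=(3.957, 4.194, 4.803)
t=1.700: state=(4.136, 4.251, 5.244)
t=1.800: state=(4.180, 4.151, 5.618)
t=1.900: state=(4.088, 3.941, 5.837)
t=2.000: state=(3.905, 3.696, 5.873)
t=2.100: state=(3.692, 3.484, 5.755)
t=2.200: state=(3.505, 3.344, 5.542)
t=2.300: state=(3.377, 3.284, 5.301)
t=2.400: state=(3.320, 3.298, 5.080)
t=2.500: state=(3.330, 3.370, 4.917)
t=2.600: state=(3.394, 3.480, 4.829)
t=2.700: state=(3.494, 3.605, 4.824)
t=2.800: state=(3.608, 3.721, 4.892)
t=2.900: state=(3.713, 3.807, 5.013)
t=3.000: state=(3.790, 3.847, 5.159)
t=3.005: state=(3.792, 3.847, 5.166)
largest grid value and its neighbours: y(0.330)=5.43980, y(0.335)=5.43995, y(0.340)=5.43844
parabola through these three points peaks at t≈0.333 with y≈5.44009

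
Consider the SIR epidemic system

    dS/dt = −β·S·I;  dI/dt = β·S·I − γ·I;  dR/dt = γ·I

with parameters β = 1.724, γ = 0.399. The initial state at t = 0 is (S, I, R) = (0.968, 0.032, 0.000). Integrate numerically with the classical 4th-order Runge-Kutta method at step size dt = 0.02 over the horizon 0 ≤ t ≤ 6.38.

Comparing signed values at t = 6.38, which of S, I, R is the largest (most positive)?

largest component: R

t=0.000: state=(0.968, 0.032, 0.000)
step 1 (dt=0.02): k1=(-0.053, 0.041, 0.013), k2=(-0.054, 0.041, 0.013), k3=(-0.054, 0.041, 0.013), k4=(-0.055, 0.042, 0.013); state += dt/6·(k1+2k2+2k3+k4)
t=0.020: state=(0.967, 0.033, 0.000)
t=0.040: state=(0.966, 0.034, 0.001)
t=0.060: state=(0.965, 0.035, 0.001)
continuing one RK4 step at a time; state shown every 25 steps (Δt=0.5):
t=0.500: state=(0.932, 0.060, 0.009)
t=1.000: state=(0.869, 0.106, 0.025)
t=1.500: state=(0.770, 0.177, 0.053)
t=2.000: state=(0.637, 0.266, 0.097)
t=2.500: state=(0.487, 0.354, 0.159)
t=3.000: state=(0.349, 0.415, 0.236)
t=3.500: state=(0.241, 0.437, 0.322)
t=4.000: state=(0.166, 0.426, 0.408)
t=4.500: state=(0.116, 0.393, 0.490)
t=5.000: state=(0.084, 0.351, 0.565)
t=5.500: state=(0.064, 0.306, 0.630)
t=6.000: state=(0.050, 0.263, 0.687)
t=6.380: state=(0.042, 0.233, 0.725)
compare at T: S=0.042, I=0.233, R=0.725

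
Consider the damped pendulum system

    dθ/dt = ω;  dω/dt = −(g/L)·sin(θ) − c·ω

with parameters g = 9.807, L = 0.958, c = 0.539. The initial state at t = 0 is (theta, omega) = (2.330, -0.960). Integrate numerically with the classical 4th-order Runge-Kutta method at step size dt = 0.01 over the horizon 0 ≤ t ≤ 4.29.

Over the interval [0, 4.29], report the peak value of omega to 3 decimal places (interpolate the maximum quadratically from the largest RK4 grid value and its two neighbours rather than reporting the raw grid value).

t=0.000: state=(2.330, -0.960)
step 1 (dt=0.01): k1=(-0.960, -6.908), k2=(-0.995, -6.923), k3=(-0.995, -6.925), k4=(-1.029, -6.941); state += dt/6·(k1+2k2+2k3+k4)
t=0.010: state=(2.320, -1.029)
t=0.020: state=(2.309, -1.099)
t=0.030: state=(2.298, -1.169)
continuing one RK4 step at a time; state shown every 20 steps (Δt=0.2):
t=0.200: state=(1.994, -2.442)
t=0.400: state=(1.340, -4.086)
t=0.600: state=(0.399, -5.107)
t=0.800: state=(-0.581, -4.376)
t=1.000: state=(-1.265, -2.367)
t=1.200: state=(-1.520, -0.208)
t=1.400: state=(-1.362, 1.742)
t=1.600: state=(-0.848, 3.297)
t=1.800: state=(-0.111, 3.840)
t=2.000: state=(0.590, 2.958)
t=2.200: state=(1.015, 1.227)
t=2.400: state=(1.075, -0.606)
t=2.600: state=(0.793, -2.125)
t=2.800: state=(0.274, -2.898)
t=3.000: state=(-0.291, -2.566)
t=3.200: state=(-0.692, -1.353)
t=3.400: state=(-0.813, 0.148)
t=3.600: state=(-0.646, 1.454)
t=3.800: state=(-0.271, 2.175)
t=4.000: state=(0.166, 2.042)
t=4.200: state=(0.496, 1.173)
t=4.290: state=(0.579, 0.654)
largest grid value and its neighbours: omega(1.770)=3.85058, omega(1.780)=3.85091, omega(1.790)=3.84738
parabola through these three points peaks at t≈1.776 with omega≈3.85124

max omega = 3.851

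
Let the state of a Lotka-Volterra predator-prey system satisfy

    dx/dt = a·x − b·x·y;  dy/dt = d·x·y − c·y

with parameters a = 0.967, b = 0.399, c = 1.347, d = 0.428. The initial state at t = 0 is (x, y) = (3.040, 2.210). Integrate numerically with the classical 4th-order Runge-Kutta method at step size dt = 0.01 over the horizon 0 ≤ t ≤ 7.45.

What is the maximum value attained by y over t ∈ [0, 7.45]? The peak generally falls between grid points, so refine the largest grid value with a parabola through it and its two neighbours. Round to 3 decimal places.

max y = 2.673

t=0.000: state=(3.040, 2.210)
step 1 (dt=0.01): k1=(0.259, -0.101), k2=(0.260, -0.100), k3=(0.260, -0.100), k4=(0.260, -0.099); state += dt/6·(k1+2k2+2k3+k4)
t=0.010: state=(3.043, 2.209)
t=0.020: state=(3.045, 2.208)
t=0.030: state=(3.048, 2.207)
continuing one RK4 step at a time; state shown every 25 steps (Δt=0.25):
t=0.250: state=(3.109, 2.193)
t=0.500: state=(3.182, 2.192)
t=0.750: state=(3.254, 2.209)
t=1.000: state=(3.319, 2.242)
t=1.250: state=(3.372, 2.290)
t=1.500: state=(3.407, 2.351)
t=1.750: state=(3.420, 2.419)
t=2.000: state=(3.409, 2.490)
t=2.250: state=(3.375, 2.557)
t=2.500: state=(3.321, 2.613)
t=2.750: state=(3.252, 2.652)
t=3.000: state=(3.175, 2.671)
t=3.250: state=(3.097, 2.668)
t=3.500: state=(3.026, 2.644)
t=3.750: state=(2.966, 2.601)
t=4.000: state=(2.922, 2.545)
t=4.250: state=(2.896, 2.480)
t=4.500: state=(2.889, 2.413)
t=4.750: state=(2.902, 2.349)
t=5.000: state=(2.932, 2.291)
t=5.250: state=(2.978, 2.244)
t=5.500: state=(3.038, 2.211)
t=5.750: state=(3.106, 2.193)
t=6.000: state=(3.179, 2.192)
t=6.250: state=(3.251, 2.208)
t=6.500: state=(3.317, 2.241)
t=6.750: state=(3.370, 2.288)
t=7.000: state=(3.406, 2.349)
t=7.250: state=(3.420, 2.417)
t=7.450: state=(3.414, 2.474)
largest grid value and its neighbours: y(3.080)=2.67284, y(3.090)=2.67285, y(3.100)=2.67283
parabola through these three points peaks at t≈3.089 with y≈2.67285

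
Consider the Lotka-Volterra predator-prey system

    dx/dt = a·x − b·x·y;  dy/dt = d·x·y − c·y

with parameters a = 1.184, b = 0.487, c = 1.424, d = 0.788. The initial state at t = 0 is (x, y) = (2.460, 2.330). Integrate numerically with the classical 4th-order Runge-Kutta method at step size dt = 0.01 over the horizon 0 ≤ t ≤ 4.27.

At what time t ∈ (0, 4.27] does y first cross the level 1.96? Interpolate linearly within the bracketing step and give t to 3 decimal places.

t = 2.888

t=0.000: state=(2.460, 2.330)
step 1 (dt=0.01): k1=(0.121, 1.199), k2=(0.114, 1.203), k3=(0.114, 1.203), k4=(0.107, 1.207); state += dt/6·(k1+2k2+2k3+k4)
t=0.010: state=(2.461, 2.342)
t=0.020: state=(2.462, 2.354)
t=0.030: state=(2.463, 2.366)
continuing one RK4 step at a time; state shown every 20 steps (Δt=0.2):
t=0.200: state=(2.454, 2.583)
t=0.400: state=(2.387, 2.848)
t=0.600: state=(2.264, 3.093)
t=0.800: state=(2.102, 3.283)
t=1.000: state=(1.923, 3.391)
t=1.200: state=(1.749, 3.406)
t=1.400: state=(1.595, 3.333)
t=1.600: state=(1.470, 3.191)
t=1.800: state=(1.378, 3.003)
t=2.000: state=(1.316, 2.792)
t=2.200: state=(1.284, 2.577)
t=2.400: state=(1.279, 2.371)
t=2.600: state=(1.299, 2.185)
t=2.800: state=(1.341, 2.023)
t=2.880: state=(1.364, 1.965)
next step: t=2.890: state=(1.367, 1.959) — y has crossed 1.96
linear interpolation between t=2.880 (1.96540) and t=2.890 (1.95858) → t≈2.888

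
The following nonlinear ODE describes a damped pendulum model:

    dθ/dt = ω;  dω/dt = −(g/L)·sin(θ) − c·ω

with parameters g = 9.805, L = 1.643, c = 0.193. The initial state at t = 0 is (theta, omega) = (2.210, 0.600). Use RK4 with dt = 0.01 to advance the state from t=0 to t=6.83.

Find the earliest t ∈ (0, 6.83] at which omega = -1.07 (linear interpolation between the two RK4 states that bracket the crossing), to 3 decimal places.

t=0.000: state=(2.210, 0.600)
step 1 (dt=0.01): k1=(0.600, -4.905), k2=(0.575, -4.890), k3=(0.576, -4.890), k4=(0.551, -4.875); state += dt/6·(k1+2k2+2k3+k4)
t=0.010: state=(2.216, 0.551)
t=0.020: state=(2.221, 0.502)
t=0.030: state=(2.226, 0.454)
continuing one RK4 step at a time; state shown every 25 steps (Δt=0.25):
t=0.250: state=(2.212, -0.575)
t=0.350: state=(2.131, -1.050)
next step: t=0.360: state=(2.120, -1.099) — omega has crossed -1.07
linear interpolation between t=0.350 (-1.04995) and t=0.360 (-1.09861) → t≈0.354

t = 0.354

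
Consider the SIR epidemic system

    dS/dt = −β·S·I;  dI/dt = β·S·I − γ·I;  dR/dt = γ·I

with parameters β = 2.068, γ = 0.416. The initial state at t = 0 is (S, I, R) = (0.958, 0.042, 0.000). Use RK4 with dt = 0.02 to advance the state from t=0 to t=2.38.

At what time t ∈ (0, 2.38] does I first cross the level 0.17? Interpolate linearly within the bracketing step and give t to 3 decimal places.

t = 0.980

t=0.000: state=(0.958, 0.042, 0.000)
step 1 (dt=0.02): k1=(-0.083, 0.066, 0.017), k2=(-0.084, 0.067, 0.018), k3=(-0.084, 0.067, 0.018), k4=(-0.086, 0.068, 0.018); state += dt/6·(k1+2k2+2k3+k4)
t=0.020: state=(0.956, 0.043, 0.000)
t=0.040: state=(0.955, 0.045, 0.001)
t=0.060: state=(0.953, 0.046, 0.001)
continuing one RK4 step at a time; state shown every 5 steps (Δt=0.1):
t=0.100: state=(0.949, 0.049, 0.002)
t=0.200: state=(0.939, 0.057, 0.004)
t=0.300: state=(0.927, 0.067, 0.007)
t=0.400: state=(0.913, 0.077, 0.010)
t=0.500: state=(0.898, 0.089, 0.013)
t=0.600: state=(0.880, 0.103, 0.017)
t=0.700: state=(0.860, 0.118, 0.022)
t=0.800: state=(0.838, 0.135, 0.027)
t=0.900: state=(0.813, 0.154, 0.033)
t=0.980: state=(0.792, 0.170, 0.038)
next step: t=1.000: state=(0.786, 0.174, 0.040) — I has crossed 0.17
linear interpolation between t=0.980 (0.16999) and t=1.000 (0.17417) → t≈0.980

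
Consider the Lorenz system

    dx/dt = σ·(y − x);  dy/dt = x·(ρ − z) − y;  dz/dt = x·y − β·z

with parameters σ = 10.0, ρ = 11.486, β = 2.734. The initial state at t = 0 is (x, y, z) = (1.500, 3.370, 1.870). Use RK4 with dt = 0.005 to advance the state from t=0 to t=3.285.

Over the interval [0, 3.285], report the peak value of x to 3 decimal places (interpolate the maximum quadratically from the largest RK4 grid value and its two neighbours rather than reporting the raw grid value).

max x = 9.286

t=0.000: state=(1.500, 3.370, 1.870)
step 1 (dt=0.005): k1=(18.700, 11.054, -0.058), k2=(18.509, 11.476, 0.143), k3=(18.524, 11.470, 0.142), k4=(18.347, 11.886, 0.344); state += dt/6·(k1+2k2+2k3+k4)
t=0.005: state=(1.593, 3.427, 1.871)
t=0.010: state=(1.684, 3.489, 1.873)
t=0.015: state=(1.773, 3.554, 1.878)
continuing one RK4 step at a time; state shown every 40 steps (Δt=0.2):
t=0.200: state=(5.539, 8.121, 4.404)
t=0.400: state=(9.257, 8.801, 14.812)
t=0.600: state=(4.428, 1.933, 13.774)
t=0.800: state=(1.933, 1.661, 8.621)
t=1.000: state=(2.393, 3.051, 5.722)
t=1.200: state=(4.621, 6.201, 5.855)
t=1.400: state=(7.691, 8.500, 11.315)
t=1.600: state=(6.150, 4.351, 13.880)
t=1.800: state=(3.494, 2.887, 10.300)
t=2.000: state=(3.496, 4.000, 7.680)
t=2.200: state=(5.221, 6.336, 7.986)
t=2.400: state=(6.912, 7.117, 11.533)
t=2.600: state=(5.711, 4.657, 12.516)
t=2.800: state=(4.178, 3.851, 10.194)
t=3.000: state=(4.382, 4.847, 8.655)
t=3.200: state=(5.666, 6.335, 9.466)
t=3.285: state=(6.144, 6.563, 10.424)
largest grid value and its neighbours: x(0.380)=9.27778, x(0.385)=9.28555, x(0.390)=9.28464
parabola through these three points peaks at t≈0.387 with x≈9.28622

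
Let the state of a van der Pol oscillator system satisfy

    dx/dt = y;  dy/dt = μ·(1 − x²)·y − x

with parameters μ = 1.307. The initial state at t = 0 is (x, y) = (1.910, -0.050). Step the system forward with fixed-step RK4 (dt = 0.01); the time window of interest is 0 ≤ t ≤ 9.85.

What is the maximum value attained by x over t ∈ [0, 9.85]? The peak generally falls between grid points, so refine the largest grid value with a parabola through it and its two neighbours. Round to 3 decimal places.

t=0.000: state=(1.910, -0.050)
step 1 (dt=0.01): k1=(-0.050, -1.737), k2=(-0.059, -1.707), k3=(-0.059, -1.707), k4=(-0.067, -1.677); state += dt/6·(k1+2k2+2k3+k4)
t=0.010: state=(1.909, -0.067)
t=0.020: state=(1.909, -0.084)
t=0.030: state=(1.908, -0.099)
continuing one RK4 step at a time; state shown every 50 steps (Δt=0.5):
t=0.500: state=(1.751, -0.485)
t=1.000: state=(1.458, -0.686)
t=1.500: state=(1.045, -1.005)
t=2.000: state=(0.381, -1.772)
t=2.500: state=(-0.842, -2.999)
t=3.000: state=(-1.921, -0.839)
t=3.500: state=(-1.966, 0.318)
t=4.000: state=(-1.743, 0.538)
t=4.500: state=(-1.433, 0.715)
t=5.000: state=(-1.002, 1.051)
t=5.500: state=(-0.302, 1.883)
t=6.000: state=(0.976, 2.993)
t=6.500: state=(1.955, 0.634)
t=7.000: state=(1.952, -0.350)
t=7.500: state=(1.720, -0.551)
t=8.000: state=(1.402, -0.735)
t=8.500: state=(0.957, -1.095)
t=9.000: state=(0.219, -1.995)
t=9.500: state=(-1.103, -2.935)
t=9.850: state=(-1.860, -1.169)
largest grid value and its neighbours: x(6.700)=2.01276, x(6.710)=2.01281, x(6.720)=2.01266
parabola through these three points peaks at t≈6.707 with x≈2.01282

max x = 2.013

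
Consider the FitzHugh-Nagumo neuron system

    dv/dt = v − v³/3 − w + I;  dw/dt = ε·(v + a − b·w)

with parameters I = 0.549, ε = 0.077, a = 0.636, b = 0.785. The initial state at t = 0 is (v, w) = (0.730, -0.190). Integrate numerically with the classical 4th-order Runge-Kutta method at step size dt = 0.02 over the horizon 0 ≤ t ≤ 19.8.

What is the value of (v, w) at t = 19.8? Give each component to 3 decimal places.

(v, w) = (-1.882, 0.832)

t=0.000: state=(0.730, -0.190)
step 1 (dt=0.02): k1=(1.339, 0.117), k2=(1.344, 0.118), k3=(1.344, 0.118), k4=(1.349, 0.119); state += dt/6·(k1+2k2+2k3+k4)
t=0.020: state=(0.757, -0.188)
t=0.040: state=(0.784, -0.185)
t=0.060: state=(0.811, -0.183)
continuing one RK4 step at a time; state shown every 50 steps (Δt=1):
t=1.000: state=(1.793, -0.030)
t=2.000: state=(1.913, 0.160)
t=3.000: state=(1.857, 0.339)
t=4.000: state=(1.787, 0.503)
t=5.000: state=(1.716, 0.652)
t=6.000: state=(1.643, 0.787)
t=7.000: state=(1.568, 0.908)
t=8.000: state=(1.490, 1.017)
t=9.000: state=(1.407, 1.113)
t=10.000: state=(1.318, 1.197)
t=11.000: state=(1.219, 1.269)
t=12.000: state=(1.105, 1.329)
t=13.000: state=(0.964, 1.376)
t=14.000: state=(0.768, 1.408)
t=15.000: state=(0.436, 1.419)
t=16.000: state=(-0.310, 1.392)
t=17.000: state=(-1.621, 1.284)
t=18.000: state=(-1.959, 1.117)
t=19.000: state=(-1.927, 0.953)
t=19.800: state=(-1.882, 0.832)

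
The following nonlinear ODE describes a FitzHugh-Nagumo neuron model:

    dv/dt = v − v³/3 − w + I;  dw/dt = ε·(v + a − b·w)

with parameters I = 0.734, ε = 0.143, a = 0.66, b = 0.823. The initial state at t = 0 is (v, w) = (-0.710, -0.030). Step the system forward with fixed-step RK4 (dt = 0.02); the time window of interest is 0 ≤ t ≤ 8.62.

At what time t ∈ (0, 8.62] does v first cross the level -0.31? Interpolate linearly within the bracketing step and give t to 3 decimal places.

t=0.000: state=(-0.710, -0.030)
step 1 (dt=0.02): k1=(0.173, -0.004), k2=(0.174, -0.003), k3=(0.174, -0.003), k4=(0.175, -0.003); state += dt/6·(k1+2k2+2k3+k4)
t=0.020: state=(-0.707, -0.030)
t=0.040: state=(-0.703, -0.030)
t=0.060: state=(-0.699, -0.030)
continuing one RK4 step at a time; state shown every 25 steps (Δt=0.5):
t=0.500: state=(-0.611, -0.028)
t=1.000: state=(-0.477, -0.019)
t=1.440: state=(-0.316, -0.002)
next step: t=1.460: state=(-0.307, -0.001) — v has crossed -0.31
linear interpolation between t=1.440 (-0.31614) and t=1.460 (-0.30746) → t≈1.454

t = 1.454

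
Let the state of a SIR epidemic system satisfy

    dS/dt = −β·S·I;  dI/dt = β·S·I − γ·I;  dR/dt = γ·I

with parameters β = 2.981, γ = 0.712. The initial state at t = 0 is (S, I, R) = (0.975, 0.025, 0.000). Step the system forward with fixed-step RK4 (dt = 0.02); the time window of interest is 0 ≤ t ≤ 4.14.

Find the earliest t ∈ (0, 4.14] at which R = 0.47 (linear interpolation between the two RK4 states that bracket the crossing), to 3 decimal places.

t=0.000: state=(0.975, 0.025, 0.000)
step 1 (dt=0.02): k1=(-0.073, 0.055, 0.018), k2=(-0.074, 0.056, 0.018), k3=(-0.074, 0.056, 0.018), k4=(-0.076, 0.057, 0.019); state += dt/6·(k1+2k2+2k3+k4)
t=0.020: state=(0.974, 0.026, 0.000)
t=0.040: state=(0.972, 0.027, 0.001)
t=0.060: state=(0.970, 0.029, 0.001)
continuing one RK4 step at a time; state shown every 10 steps (Δt=0.2):
t=0.200: state=(0.957, 0.039, 0.004)
t=0.400: state=(0.930, 0.059, 0.011)
t=0.600: state=(0.891, 0.088, 0.022)
t=0.800: state=(0.836, 0.127, 0.037)
t=1.000: state=(0.763, 0.178, 0.058)
t=1.200: state=(0.675, 0.237, 0.088)
t=1.400: state=(0.575, 0.299, 0.126)
t=1.600: state=(0.473, 0.354, 0.173)
t=1.800: state=(0.378, 0.396, 0.226)
t=2.000: state=(0.296, 0.419, 0.285)
t=2.200: state=(0.230, 0.425, 0.345)
t=2.400: state=(0.179, 0.416, 0.405)
t=2.600: state=(0.140, 0.397, 0.463)
t=2.620: state=(0.137, 0.394, 0.469)
next step: t=2.640: state=(0.134, 0.392, 0.474) — R has crossed 0.47
linear interpolation between t=2.620 (0.46858) and t=2.640 (0.47417) → t≈2.625

t = 2.625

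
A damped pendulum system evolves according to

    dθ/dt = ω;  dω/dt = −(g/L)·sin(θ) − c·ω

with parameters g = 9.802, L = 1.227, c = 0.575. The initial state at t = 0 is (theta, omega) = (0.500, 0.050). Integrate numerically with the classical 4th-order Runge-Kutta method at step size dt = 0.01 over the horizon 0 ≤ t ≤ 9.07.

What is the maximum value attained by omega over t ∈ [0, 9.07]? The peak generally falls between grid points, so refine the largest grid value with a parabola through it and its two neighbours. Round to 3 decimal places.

max omega = 0.871

t=0.000: state=(0.500, 0.050)
step 1 (dt=0.01): k1=(0.050, -3.859), k2=(0.031, -3.849), k3=(0.031, -3.849), k4=(0.012, -3.839); state += dt/6·(k1+2k2+2k3+k4)
t=0.010: state=(0.500, 0.012)
t=0.020: state=(0.500, -0.027)
t=0.030: state=(0.500, -0.065)
continuing one RK4 step at a time; state shown every 50 steps (Δt=0.5):
t=0.500: state=(0.141, -1.193)
t=1.000: state=(-0.331, -0.413)
t=1.500: state=(-0.206, 0.768)
t=2.000: state=(0.186, 0.543)
t=2.500: state=(0.210, -0.415)
t=3.000: state=(-0.078, -0.531)
t=3.500: state=(-0.180, 0.157)
t=4.000: state=(0.006, 0.444)
t=4.500: state=(0.137, 0.010)
t=5.000: state=(0.035, -0.331)
t=5.500: state=(-0.093, -0.102)
t=6.000: state=(-0.052, 0.219)
t=6.500: state=(0.054, 0.139)
t=7.000: state=(0.055, -0.124)
t=7.500: state=(-0.025, -0.140)
t=8.000: state=(-0.048, 0.053)
t=8.500: state=(0.005, 0.120)
t=9.000: state=(0.038, -0.006)
t=9.070: state=(0.037, -0.026)
largest grid value and its neighbours: omega(1.660)=0.87058, omega(1.670)=0.87104, omega(1.680)=0.87081
parabola through these three points peaks at t≈1.672 with omega≈0.87105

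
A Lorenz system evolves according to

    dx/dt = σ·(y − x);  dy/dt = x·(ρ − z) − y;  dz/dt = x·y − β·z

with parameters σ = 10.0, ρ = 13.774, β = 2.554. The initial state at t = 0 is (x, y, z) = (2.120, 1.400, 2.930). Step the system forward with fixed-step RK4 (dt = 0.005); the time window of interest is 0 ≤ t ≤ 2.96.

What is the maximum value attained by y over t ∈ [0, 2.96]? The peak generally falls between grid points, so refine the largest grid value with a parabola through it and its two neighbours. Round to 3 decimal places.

t=0.000: state=(2.120, 1.400, 2.930)
step 1 (dt=0.005): k1=(-7.200, 21.589, -4.515), k2=(-6.480, 21.364, -4.398), k3=(-6.504, 21.383, -4.397), k4=(-5.806, 21.176, -4.281); state += dt/6·(k1+2k2+2k3+k4)
t=0.005: state=(2.088, 1.507, 2.908)
t=0.010: state=(2.062, 1.612, 2.887)
t=0.015: state=(2.042, 1.715, 2.868)
continuing one RK4 step at a time; state shown every 20 steps (Δt=0.1):
t=0.100: state=(2.424, 3.494, 2.741)
t=0.200: state=(4.104, 6.402, 3.544)
t=0.300: state=(6.984, 10.315, 6.928)
t=0.400: state=(9.969, 11.913, 14.270)
t=0.500: state=(9.644, 6.991, 19.863)
t=0.600: state=(5.920, 1.988, 18.318)
t=0.700: state=(2.811, 0.648, 14.613)
t=0.800: state=(1.440, 0.712, 11.430)
t=0.900: state=(1.100, 1.059, 8.946)
t=1.000: state=(1.259, 1.599, 7.065)
t=1.100: state=(1.782, 2.508, 5.745)
t=1.200: state=(2.772, 4.068, 5.107)
t=1.300: state=(4.458, 6.562, 5.659)
t=1.400: state=(6.919, 9.597, 8.540)
t=1.500: state=(9.175, 10.530, 14.185)
t=1.600: state=(8.887, 6.947, 18.348)
t=1.700: state=(6.105, 3.060, 17.431)
t=1.800: state=(3.584, 1.734, 14.433)
t=1.900: state=(2.390, 1.768, 11.606)
t=2.000: state=(2.174, 2.303, 9.383)
t=2.100: state=(2.580, 3.252, 7.841)
t=2.200: state=(3.531, 4.776, 7.151)
t=2.300: state=(5.085, 6.931, 7.782)
t=2.400: state=(7.070, 9.028, 10.424)
t=2.500: state=(8.486, 9.068, 14.586)
t=2.600: state=(7.932, 6.332, 17.067)
t=2.700: state=(5.867, 3.687, 16.201)
t=2.800: state=(4.053, 2.710, 13.870)
t=2.900: state=(3.203, 2.807, 11.584)
t=2.960: state=(3.102, 3.149, 10.455)
largest grid value and its neighbours: y(0.375)=12.08580, y(0.380)=12.09006, y(0.385)=12.07540
parabola through these three points peaks at t≈0.379 with y≈12.09077

max y = 12.091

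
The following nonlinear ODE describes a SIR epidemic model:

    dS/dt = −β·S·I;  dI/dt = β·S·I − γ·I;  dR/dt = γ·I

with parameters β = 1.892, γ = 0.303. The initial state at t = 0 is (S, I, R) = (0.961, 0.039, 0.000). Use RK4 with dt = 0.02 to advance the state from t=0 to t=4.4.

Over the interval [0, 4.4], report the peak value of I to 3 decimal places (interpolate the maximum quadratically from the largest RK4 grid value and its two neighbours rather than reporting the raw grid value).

t=0.000: state=(0.961, 0.039, 0.000)
step 1 (dt=0.02): k1=(-0.071, 0.059, 0.012), k2=(-0.072, 0.060, 0.012), k3=(-0.072, 0.060, 0.012), k4=(-0.073, 0.061, 0.012); state += dt/6·(k1+2k2+2k3+k4)
t=0.020: state=(0.960, 0.040, 0.000)
t=0.040: state=(0.958, 0.041, 0.000)
t=0.060: state=(0.957, 0.043, 0.001)
continuing one RK4 step at a time; state shown every 10 steps (Δt=0.2):
t=0.200: state=(0.945, 0.053, 0.003)
t=0.400: state=(0.923, 0.071, 0.006)
t=0.600: state=(0.895, 0.094, 0.011)
t=0.800: state=(0.859, 0.123, 0.018)
t=1.000: state=(0.815, 0.159, 0.026)
t=1.200: state=(0.761, 0.202, 0.037)
t=1.400: state=(0.699, 0.250, 0.051)
t=1.600: state=(0.630, 0.303, 0.068)
t=1.800: state=(0.556, 0.357, 0.088)
t=2.000: state=(0.481, 0.408, 0.111)
t=2.200: state=(0.408, 0.455, 0.137)
t=2.400: state=(0.341, 0.493, 0.166)
t=2.600: state=(0.282, 0.522, 0.197)
t=2.800: state=(0.230, 0.541, 0.229)
t=3.000: state=(0.187, 0.551, 0.262)
t=3.200: state=(0.152, 0.553, 0.295)
t=3.400: state=(0.123, 0.548, 0.329)
t=3.600: state=(0.100, 0.538, 0.362)
t=3.800: state=(0.082, 0.524, 0.394)
t=4.000: state=(0.068, 0.507, 0.425)
t=4.200: state=(0.056, 0.489, 0.455)
t=4.400: state=(0.047, 0.469, 0.484)
largest grid value and its neighbours: I(3.120)=0.55281, I(3.140)=0.55288, I(3.160)=0.55288
parabola through these three points peaks at t≈3.149 with I≈0.55289

max I = 0.553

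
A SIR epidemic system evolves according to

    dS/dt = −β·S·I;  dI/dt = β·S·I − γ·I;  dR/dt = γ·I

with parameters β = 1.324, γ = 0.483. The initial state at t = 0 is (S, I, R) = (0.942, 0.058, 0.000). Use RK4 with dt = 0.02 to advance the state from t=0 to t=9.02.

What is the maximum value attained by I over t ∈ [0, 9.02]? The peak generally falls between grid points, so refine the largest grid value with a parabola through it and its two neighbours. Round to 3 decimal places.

t=0.000: state=(0.942, 0.058, 0.000)
step 1 (dt=0.02): k1=(-0.072, 0.044, 0.028), k2=(-0.073, 0.045, 0.028), k3=(-0.073, 0.045, 0.028), k4=(-0.073, 0.045, 0.028); state += dt/6·(k1+2k2+2k3+k4)
t=0.020: state=(0.941, 0.059, 0.001)
t=0.040: state=(0.939, 0.060, 0.001)
t=0.060: state=(0.938, 0.061, 0.002)
continuing one RK4 step at a time; state shown every 25 steps (Δt=0.5):
t=0.500: state=(0.899, 0.084, 0.017)
t=1.000: state=(0.842, 0.117, 0.041)
t=1.500: state=(0.769, 0.157, 0.074)
t=2.000: state=(0.683, 0.200, 0.117)
t=2.500: state=(0.591, 0.239, 0.170)
t=3.000: state=(0.499, 0.269, 0.232)
t=3.500: state=(0.415, 0.286, 0.299)
t=4.000: state=(0.343, 0.288, 0.369)
t=4.500: state=(0.284, 0.279, 0.438)
t=5.000: state=(0.237, 0.260, 0.503)
t=5.500: state=(0.201, 0.236, 0.563)
t=6.000: state=(0.174, 0.210, 0.617)
t=6.500: state=(0.153, 0.183, 0.664)
t=7.000: state=(0.136, 0.158, 0.705)
t=7.500: state=(0.124, 0.136, 0.741)
t=8.000: state=(0.114, 0.115, 0.771)
t=8.500: state=(0.106, 0.097, 0.797)
t=9.000: state=(0.100, 0.082, 0.818)
t=9.020: state=(0.100, 0.081, 0.819)
largest grid value and its neighbours: I(3.820)=0.28912, I(3.840)=0.28913, I(3.860)=0.28911
parabola through these three points peaks at t≈3.836 with I≈0.28913

max I = 0.289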